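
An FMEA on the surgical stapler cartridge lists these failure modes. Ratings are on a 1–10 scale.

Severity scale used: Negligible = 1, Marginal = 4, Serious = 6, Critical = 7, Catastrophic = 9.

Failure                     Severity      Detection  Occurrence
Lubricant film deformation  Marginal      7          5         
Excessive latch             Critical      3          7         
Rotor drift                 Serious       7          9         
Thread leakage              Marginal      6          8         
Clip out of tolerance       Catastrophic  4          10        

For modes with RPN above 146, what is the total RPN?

1077

RPN = Severity × Occurrence × Detection:
  Lubricant film deformation: 4 × 5 × 7 = 140
  Excessive latch: 7 × 7 × 3 = 147
  Rotor drift: 6 × 9 × 7 = 378
  Thread leakage: 4 × 8 × 6 = 192
  Clip out of tolerance: 9 × 10 × 4 = 360
RPN > 146: Excessive latch (147), Rotor drift (378), Thread leakage (192), Clip out of tolerance (360).
Sum: 147 + 378 + 192 + 360 = 1077.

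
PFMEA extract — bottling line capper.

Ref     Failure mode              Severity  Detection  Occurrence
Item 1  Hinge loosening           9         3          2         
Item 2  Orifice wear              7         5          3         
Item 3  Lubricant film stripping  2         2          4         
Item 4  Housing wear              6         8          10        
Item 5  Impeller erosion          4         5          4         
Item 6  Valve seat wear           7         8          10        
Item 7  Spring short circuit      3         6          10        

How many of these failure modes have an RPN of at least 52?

6

RPN = Severity × Occurrence × Detection:
  Item 1: 9 × 2 × 3 = 54
  Item 2: 7 × 3 × 5 = 105
  Item 3: 2 × 4 × 2 = 16
  Item 4: 6 × 10 × 8 = 480
  Item 5: 4 × 4 × 5 = 80
  Item 6: 7 × 10 × 8 = 560
  Item 7: 3 × 10 × 6 = 180
Modes with RPN ≥ 52: Item 1 (54), Item 2 (105), Item 4 (480), Item 5 (80), Item 6 (560), Item 7 (180) → 6.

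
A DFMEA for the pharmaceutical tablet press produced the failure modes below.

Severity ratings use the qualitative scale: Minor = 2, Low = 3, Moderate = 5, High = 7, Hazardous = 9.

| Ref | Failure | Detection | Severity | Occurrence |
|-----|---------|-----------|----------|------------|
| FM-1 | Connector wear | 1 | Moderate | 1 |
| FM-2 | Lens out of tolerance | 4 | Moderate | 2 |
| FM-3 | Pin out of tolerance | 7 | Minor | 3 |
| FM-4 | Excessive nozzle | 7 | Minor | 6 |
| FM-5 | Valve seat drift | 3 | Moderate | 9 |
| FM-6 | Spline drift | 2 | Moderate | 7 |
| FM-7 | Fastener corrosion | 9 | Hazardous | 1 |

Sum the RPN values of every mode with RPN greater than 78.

300

RPN = Severity × Occurrence × Detection:
  FM-1: 5 × 1 × 1 = 5
  FM-2: 5 × 2 × 4 = 40
  FM-3: 2 × 3 × 7 = 42
  FM-4: 2 × 6 × 7 = 84
  FM-5: 5 × 9 × 3 = 135
  FM-6: 5 × 7 × 2 = 70
  FM-7: 9 × 1 × 9 = 81
RPN > 78: FM-4 (84), FM-5 (135), FM-7 (81).
Sum: 84 + 135 + 81 = 300.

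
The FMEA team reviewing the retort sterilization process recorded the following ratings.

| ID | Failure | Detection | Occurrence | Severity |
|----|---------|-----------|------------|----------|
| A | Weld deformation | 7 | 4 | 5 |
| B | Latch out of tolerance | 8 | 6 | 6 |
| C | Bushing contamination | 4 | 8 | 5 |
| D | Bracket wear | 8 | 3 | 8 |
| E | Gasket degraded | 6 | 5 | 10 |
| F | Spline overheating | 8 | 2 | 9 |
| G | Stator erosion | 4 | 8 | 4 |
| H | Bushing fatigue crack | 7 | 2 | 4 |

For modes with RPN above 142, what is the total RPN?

1084

RPN = Severity × Occurrence × Detection:
  A: 5 × 4 × 7 = 140
  B: 6 × 6 × 8 = 288
  C: 5 × 8 × 4 = 160
  D: 8 × 3 × 8 = 192
  E: 10 × 5 × 6 = 300
  F: 9 × 2 × 8 = 144
  G: 4 × 8 × 4 = 128
  H: 4 × 2 × 7 = 56
RPN > 142: B (288), C (160), D (192), E (300), F (144).
Sum: 288 + 160 + 192 + 300 + 144 = 1084.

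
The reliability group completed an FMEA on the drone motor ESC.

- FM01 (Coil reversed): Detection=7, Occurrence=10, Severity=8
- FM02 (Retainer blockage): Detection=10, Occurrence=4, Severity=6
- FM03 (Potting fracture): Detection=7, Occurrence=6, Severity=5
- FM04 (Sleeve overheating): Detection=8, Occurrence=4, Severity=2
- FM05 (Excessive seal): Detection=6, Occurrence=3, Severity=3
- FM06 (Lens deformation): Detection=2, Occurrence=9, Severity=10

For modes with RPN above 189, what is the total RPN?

RPN = Severity × Occurrence × Detection:
  FM01: 8 × 10 × 7 = 560
  FM02: 6 × 4 × 10 = 240
  FM03: 5 × 6 × 7 = 210
  FM04: 2 × 4 × 8 = 64
  FM05: 3 × 3 × 6 = 54
  FM06: 10 × 9 × 2 = 180
RPN > 189: FM01 (560), FM02 (240), FM03 (210).
Sum: 560 + 240 + 210 = 1010.

1010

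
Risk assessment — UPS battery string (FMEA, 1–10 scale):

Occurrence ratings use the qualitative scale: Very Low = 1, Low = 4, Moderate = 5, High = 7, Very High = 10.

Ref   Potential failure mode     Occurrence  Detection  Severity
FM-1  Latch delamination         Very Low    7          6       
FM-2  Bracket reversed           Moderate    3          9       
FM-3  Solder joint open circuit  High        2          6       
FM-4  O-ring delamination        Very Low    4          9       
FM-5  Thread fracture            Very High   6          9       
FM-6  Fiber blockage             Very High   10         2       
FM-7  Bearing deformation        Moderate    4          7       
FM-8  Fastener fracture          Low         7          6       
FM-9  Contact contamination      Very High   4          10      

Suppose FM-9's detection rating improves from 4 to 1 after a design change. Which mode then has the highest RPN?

RPN = Severity × Occurrence × Detection:
  FM-1: 6 × 1 × 7 = 42
  FM-2: 9 × 5 × 3 = 135
  FM-3: 6 × 7 × 2 = 84
  FM-4: 9 × 1 × 4 = 36
  FM-5: 9 × 10 × 6 = 540
  FM-6: 2 × 10 × 10 = 200
  FM-7: 7 × 5 × 4 = 140
  FM-8: 6 × 4 × 7 = 168
  FM-9: 10 × 10 × 4 = 400
After action: FM-9 → 10 × 10 × 1 = 100.
Revised RPNs: FM-5=540, FM-6=200, FM-8=168, FM-7=140, FM-2=135, FM-9=100, FM-3=84, FM-1=42, FM-4=36.
Highest is now FM-5 (540).

FM-5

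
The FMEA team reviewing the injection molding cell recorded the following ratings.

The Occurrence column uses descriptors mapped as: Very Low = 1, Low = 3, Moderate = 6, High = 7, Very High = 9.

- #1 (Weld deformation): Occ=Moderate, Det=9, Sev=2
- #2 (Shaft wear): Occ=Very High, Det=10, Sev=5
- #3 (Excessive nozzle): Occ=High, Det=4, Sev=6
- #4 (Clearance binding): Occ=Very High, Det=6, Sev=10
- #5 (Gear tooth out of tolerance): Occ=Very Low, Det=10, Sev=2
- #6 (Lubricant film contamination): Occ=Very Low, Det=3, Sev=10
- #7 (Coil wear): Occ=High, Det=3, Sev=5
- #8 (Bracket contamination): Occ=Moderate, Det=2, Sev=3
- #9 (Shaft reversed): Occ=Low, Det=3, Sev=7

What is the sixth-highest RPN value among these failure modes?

RPN = Severity × Occurrence × Detection:
  #1: 2 × 6 × 9 = 108
  #2: 5 × 9 × 10 = 450
  #3: 6 × 7 × 4 = 168
  #4: 10 × 9 × 6 = 540
  #5: 2 × 1 × 10 = 20
  #6: 10 × 1 × 3 = 30
  #7: 5 × 7 × 3 = 105
  #8: 3 × 6 × 2 = 36
  #9: 7 × 3 × 3 = 63
Sorted descending: 540, 450, 168, 108, 105, 63, 36, 30, 20.
The sixth-highest RPN is 63 (#9).

63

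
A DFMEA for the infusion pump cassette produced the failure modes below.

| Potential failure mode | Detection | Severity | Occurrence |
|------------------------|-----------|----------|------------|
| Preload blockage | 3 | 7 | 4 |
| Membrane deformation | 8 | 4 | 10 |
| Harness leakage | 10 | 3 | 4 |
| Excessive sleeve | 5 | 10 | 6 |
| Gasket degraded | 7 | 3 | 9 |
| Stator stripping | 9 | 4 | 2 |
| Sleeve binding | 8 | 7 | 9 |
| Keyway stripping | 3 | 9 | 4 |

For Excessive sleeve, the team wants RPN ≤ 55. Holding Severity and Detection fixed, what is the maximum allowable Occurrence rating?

Excessive sleeve: S=10, O=6, D=5 → current RPN = 300.
Fixed product = 50. Need 50 × O ≤ 55, so O ≤ 55/50 = 1.10.
Maximum integer Occurrence rating = 1 (gives RPN 50; O=2 would give 100 > 55).

1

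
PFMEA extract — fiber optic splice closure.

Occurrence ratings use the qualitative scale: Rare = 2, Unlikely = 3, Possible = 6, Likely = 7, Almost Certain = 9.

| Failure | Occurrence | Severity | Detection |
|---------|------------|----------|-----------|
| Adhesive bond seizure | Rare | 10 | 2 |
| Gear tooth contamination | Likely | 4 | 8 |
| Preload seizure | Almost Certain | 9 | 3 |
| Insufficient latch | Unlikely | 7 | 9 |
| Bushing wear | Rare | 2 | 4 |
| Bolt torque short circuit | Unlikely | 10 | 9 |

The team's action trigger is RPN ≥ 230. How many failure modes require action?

2

RPN = Severity × Occurrence × Detection:
  Adhesive bond seizure: 10 × 2 × 2 = 40
  Gear tooth contamination: 4 × 7 × 8 = 224
  Preload seizure: 9 × 9 × 3 = 243
  Insufficient latch: 7 × 3 × 9 = 189
  Bushing wear: 2 × 2 × 4 = 16
  Bolt torque short circuit: 10 × 3 × 9 = 270
Modes with RPN ≥ 230: Preload seizure (243), Bolt torque short circuit (270) → 2.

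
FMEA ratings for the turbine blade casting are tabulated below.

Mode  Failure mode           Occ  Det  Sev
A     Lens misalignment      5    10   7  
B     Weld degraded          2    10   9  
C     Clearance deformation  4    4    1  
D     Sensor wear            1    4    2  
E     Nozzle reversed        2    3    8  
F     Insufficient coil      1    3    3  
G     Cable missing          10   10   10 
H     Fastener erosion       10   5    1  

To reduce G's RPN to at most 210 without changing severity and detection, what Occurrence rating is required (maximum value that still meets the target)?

2

G: S=10, O=10, D=10 → current RPN = 1000.
Fixed product = 100. Need 100 × O ≤ 210, so O ≤ 210/100 = 2.10.
Maximum integer Occurrence rating = 2 (gives RPN 200; O=3 would give 300 > 210).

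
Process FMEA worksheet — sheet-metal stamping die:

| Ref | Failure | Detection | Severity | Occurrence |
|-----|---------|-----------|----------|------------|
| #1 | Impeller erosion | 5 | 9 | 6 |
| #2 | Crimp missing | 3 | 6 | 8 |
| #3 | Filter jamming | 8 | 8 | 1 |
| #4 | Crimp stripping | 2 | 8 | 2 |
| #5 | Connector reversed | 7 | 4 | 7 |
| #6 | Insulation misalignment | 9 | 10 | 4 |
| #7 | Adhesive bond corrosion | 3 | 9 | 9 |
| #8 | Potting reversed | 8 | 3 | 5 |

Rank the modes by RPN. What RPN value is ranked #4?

RPN = Severity × Occurrence × Detection:
  #1: 9 × 6 × 5 = 270
  #2: 6 × 8 × 3 = 144
  #3: 8 × 1 × 8 = 64
  #4: 8 × 2 × 2 = 32
  #5: 4 × 7 × 7 = 196
  #6: 10 × 4 × 9 = 360
  #7: 9 × 9 × 3 = 243
  #8: 3 × 5 × 8 = 120
Sorted descending: 360, 270, 243, 196, 144, 120, 64, 32.
The fourth-highest RPN is 196 (#5).

196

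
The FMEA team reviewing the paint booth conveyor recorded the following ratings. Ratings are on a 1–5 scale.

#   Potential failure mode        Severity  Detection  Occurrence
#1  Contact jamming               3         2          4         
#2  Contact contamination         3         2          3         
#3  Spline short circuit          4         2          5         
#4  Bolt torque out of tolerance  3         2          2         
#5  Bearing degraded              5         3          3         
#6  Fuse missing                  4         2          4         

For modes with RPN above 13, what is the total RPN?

159

RPN = Severity × Occurrence × Detection:
  #1: 3 × 4 × 2 = 24
  #2: 3 × 3 × 2 = 18
  #3: 4 × 5 × 2 = 40
  #4: 3 × 2 × 2 = 12
  #5: 5 × 3 × 3 = 45
  #6: 4 × 4 × 2 = 32
RPN > 13: #1 (24), #2 (18), #3 (40), #5 (45), #6 (32).
Sum: 24 + 18 + 40 + 45 + 32 = 159.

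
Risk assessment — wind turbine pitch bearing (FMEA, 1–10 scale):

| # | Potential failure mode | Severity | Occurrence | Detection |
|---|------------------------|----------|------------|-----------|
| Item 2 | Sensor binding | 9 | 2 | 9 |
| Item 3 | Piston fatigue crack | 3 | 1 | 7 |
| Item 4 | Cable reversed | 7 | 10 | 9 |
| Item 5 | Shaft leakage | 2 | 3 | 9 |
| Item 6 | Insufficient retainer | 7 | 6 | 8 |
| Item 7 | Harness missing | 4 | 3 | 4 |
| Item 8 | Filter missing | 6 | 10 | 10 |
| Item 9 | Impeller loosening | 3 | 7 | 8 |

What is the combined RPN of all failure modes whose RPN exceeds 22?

1998

RPN = Severity × Occurrence × Detection:
  Item 2: 9 × 2 × 9 = 162
  Item 3: 3 × 1 × 7 = 21
  Item 4: 7 × 10 × 9 = 630
  Item 5: 2 × 3 × 9 = 54
  Item 6: 7 × 6 × 8 = 336
  Item 7: 4 × 3 × 4 = 48
  Item 8: 6 × 10 × 10 = 600
  Item 9: 3 × 7 × 8 = 168
RPN > 22: Item 2 (162), Item 4 (630), Item 5 (54), Item 6 (336), Item 7 (48), Item 8 (600), Item 9 (168).
Sum: 162 + 630 + 54 + 336 + 48 + 600 + 168 = 1998.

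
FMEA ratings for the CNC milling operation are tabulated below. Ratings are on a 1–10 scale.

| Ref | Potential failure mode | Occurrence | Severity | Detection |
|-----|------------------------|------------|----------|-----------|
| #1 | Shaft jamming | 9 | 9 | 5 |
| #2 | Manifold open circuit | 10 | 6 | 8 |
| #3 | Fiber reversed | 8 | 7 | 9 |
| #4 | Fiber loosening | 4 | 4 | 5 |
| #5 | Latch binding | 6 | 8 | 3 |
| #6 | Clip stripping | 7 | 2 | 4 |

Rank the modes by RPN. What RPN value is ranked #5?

RPN = Severity × Occurrence × Detection:
  #1: 9 × 9 × 5 = 405
  #2: 6 × 10 × 8 = 480
  #3: 7 × 8 × 9 = 504
  #4: 4 × 4 × 5 = 80
  #5: 8 × 6 × 3 = 144
  #6: 2 × 7 × 4 = 56
Sorted descending: 504, 480, 405, 144, 80, 56.
The fifth-highest RPN is 80 (#4).

80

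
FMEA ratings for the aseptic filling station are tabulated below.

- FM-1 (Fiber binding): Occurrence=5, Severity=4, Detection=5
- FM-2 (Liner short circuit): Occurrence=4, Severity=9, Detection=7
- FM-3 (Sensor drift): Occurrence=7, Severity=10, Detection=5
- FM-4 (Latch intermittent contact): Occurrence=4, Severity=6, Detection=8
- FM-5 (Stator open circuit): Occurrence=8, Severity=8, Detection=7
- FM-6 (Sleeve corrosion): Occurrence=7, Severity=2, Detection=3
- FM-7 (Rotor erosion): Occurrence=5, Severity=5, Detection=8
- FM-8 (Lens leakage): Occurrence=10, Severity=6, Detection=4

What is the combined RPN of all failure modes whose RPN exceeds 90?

RPN = Severity × Occurrence × Detection:
  FM-1: 4 × 5 × 5 = 100
  FM-2: 9 × 4 × 7 = 252
  FM-3: 10 × 7 × 5 = 350
  FM-4: 6 × 4 × 8 = 192
  FM-5: 8 × 8 × 7 = 448
  FM-6: 2 × 7 × 3 = 42
  FM-7: 5 × 5 × 8 = 200
  FM-8: 6 × 10 × 4 = 240
RPN > 90: FM-1 (100), FM-2 (252), FM-3 (350), FM-4 (192), FM-5 (448), FM-7 (200), FM-8 (240).
Sum: 100 + 252 + 350 + 192 + 448 + 200 + 240 = 1782.

1782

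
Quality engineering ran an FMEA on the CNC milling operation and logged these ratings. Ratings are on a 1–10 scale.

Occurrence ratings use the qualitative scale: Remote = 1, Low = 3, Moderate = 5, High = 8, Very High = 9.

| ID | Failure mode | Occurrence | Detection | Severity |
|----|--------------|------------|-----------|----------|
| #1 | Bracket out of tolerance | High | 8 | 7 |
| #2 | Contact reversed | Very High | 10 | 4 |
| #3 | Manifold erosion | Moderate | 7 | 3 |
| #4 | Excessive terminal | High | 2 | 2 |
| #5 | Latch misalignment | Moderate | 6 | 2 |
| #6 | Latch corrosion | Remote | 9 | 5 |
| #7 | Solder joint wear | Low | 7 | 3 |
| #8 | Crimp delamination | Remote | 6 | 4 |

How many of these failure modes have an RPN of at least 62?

4

RPN = Severity × Occurrence × Detection:
  #1: 7 × 8 × 8 = 448
  #2: 4 × 9 × 10 = 360
  #3: 3 × 5 × 7 = 105
  #4: 2 × 8 × 2 = 32
  #5: 2 × 5 × 6 = 60
  #6: 5 × 1 × 9 = 45
  #7: 3 × 3 × 7 = 63
  #8: 4 × 1 × 6 = 24
Modes with RPN ≥ 62: #1 (448), #2 (360), #3 (105), #7 (63) → 4.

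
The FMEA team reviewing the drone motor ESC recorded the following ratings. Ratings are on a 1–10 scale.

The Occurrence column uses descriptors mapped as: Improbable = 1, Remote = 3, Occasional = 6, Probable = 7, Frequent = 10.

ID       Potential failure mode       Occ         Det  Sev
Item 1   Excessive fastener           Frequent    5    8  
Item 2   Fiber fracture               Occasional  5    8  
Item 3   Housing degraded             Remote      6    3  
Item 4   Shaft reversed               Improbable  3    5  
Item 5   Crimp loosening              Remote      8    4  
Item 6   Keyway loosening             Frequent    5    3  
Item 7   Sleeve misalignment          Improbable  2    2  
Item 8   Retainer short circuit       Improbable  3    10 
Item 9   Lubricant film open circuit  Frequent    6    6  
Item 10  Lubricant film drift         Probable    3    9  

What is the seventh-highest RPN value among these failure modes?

54

RPN = Severity × Occurrence × Detection:
  Item 1: 8 × 10 × 5 = 400
  Item 2: 8 × 6 × 5 = 240
  Item 3: 3 × 3 × 6 = 54
  Item 4: 5 × 1 × 3 = 15
  Item 5: 4 × 3 × 8 = 96
  Item 6: 3 × 10 × 5 = 150
  Item 7: 2 × 1 × 2 = 4
  Item 8: 10 × 1 × 3 = 30
  Item 9: 6 × 10 × 6 = 360
  Item 10: 9 × 7 × 3 = 189
Sorted descending: 400, 360, 240, 189, 150, 96, 54, 30, 15, 4.
The seventh-highest RPN is 54 (Item 3).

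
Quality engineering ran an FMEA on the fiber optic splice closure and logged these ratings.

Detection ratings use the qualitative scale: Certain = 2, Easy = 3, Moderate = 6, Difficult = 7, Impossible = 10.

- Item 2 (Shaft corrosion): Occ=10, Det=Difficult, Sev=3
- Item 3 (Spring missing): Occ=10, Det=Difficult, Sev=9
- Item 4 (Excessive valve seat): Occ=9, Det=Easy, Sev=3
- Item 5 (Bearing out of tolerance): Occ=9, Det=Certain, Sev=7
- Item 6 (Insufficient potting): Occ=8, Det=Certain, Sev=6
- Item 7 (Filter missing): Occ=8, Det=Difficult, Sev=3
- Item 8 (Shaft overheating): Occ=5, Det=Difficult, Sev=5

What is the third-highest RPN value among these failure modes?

RPN = Severity × Occurrence × Detection:
  Item 2: 3 × 10 × 7 = 210
  Item 3: 9 × 10 × 7 = 630
  Item 4: 3 × 9 × 3 = 81
  Item 5: 7 × 9 × 2 = 126
  Item 6: 6 × 8 × 2 = 96
  Item 7: 3 × 8 × 7 = 168
  Item 8: 5 × 5 × 7 = 175
Sorted descending: 630, 210, 175, 168, 126, 96, 81.
The third-highest RPN is 175 (Item 8).

175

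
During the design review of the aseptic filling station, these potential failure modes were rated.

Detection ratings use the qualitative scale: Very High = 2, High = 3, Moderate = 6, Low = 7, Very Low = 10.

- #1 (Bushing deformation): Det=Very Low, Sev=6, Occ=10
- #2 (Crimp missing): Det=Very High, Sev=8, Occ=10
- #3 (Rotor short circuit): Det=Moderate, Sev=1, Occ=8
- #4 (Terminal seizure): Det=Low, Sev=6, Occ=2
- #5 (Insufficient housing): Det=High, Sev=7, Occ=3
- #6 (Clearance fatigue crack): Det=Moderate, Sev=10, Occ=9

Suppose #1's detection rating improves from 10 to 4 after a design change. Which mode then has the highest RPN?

RPN = Severity × Occurrence × Detection:
  #1: 6 × 10 × 10 = 600
  #2: 8 × 10 × 2 = 160
  #3: 1 × 8 × 6 = 48
  #4: 6 × 2 × 7 = 84
  #5: 7 × 3 × 3 = 63
  #6: 10 × 9 × 6 = 540
After action: #1 → 6 × 10 × 4 = 240.
Revised RPNs: #6=540, #1=240, #2=160, #4=84, #5=63, #3=48.
Highest is now #6 (540).

#6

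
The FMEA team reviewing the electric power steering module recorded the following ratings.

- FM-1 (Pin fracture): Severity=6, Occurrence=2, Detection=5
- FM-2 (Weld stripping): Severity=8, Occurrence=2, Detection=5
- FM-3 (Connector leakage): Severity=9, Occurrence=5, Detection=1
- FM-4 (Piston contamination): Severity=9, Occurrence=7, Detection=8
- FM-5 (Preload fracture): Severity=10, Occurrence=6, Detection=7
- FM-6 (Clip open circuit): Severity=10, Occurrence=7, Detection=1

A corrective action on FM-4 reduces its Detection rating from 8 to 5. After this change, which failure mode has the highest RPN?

RPN = Severity × Occurrence × Detection:
  FM-1: 6 × 2 × 5 = 60
  FM-2: 8 × 2 × 5 = 80
  FM-3: 9 × 5 × 1 = 45
  FM-4: 9 × 7 × 8 = 504
  FM-5: 10 × 6 × 7 = 420
  FM-6: 10 × 7 × 1 = 70
After action: FM-4 → 9 × 7 × 5 = 315.
Revised RPNs: FM-5=420, FM-4=315, FM-2=80, FM-6=70, FM-1=60, FM-3=45.
Highest is now FM-5 (420).

FM-5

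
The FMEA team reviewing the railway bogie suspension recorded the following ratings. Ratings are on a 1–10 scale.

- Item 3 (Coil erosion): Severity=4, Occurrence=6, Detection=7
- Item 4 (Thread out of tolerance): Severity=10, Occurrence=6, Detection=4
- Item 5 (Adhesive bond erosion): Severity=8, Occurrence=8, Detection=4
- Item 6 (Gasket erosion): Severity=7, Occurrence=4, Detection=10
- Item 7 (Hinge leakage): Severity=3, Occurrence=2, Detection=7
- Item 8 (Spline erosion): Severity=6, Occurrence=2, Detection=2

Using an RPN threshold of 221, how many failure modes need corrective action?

3

RPN = Severity × Occurrence × Detection:
  Item 3: 4 × 6 × 7 = 168
  Item 4: 10 × 6 × 4 = 240
  Item 5: 8 × 8 × 4 = 256
  Item 6: 7 × 4 × 10 = 280
  Item 7: 3 × 2 × 7 = 42
  Item 8: 6 × 2 × 2 = 24
Modes with RPN ≥ 221: Item 4 (240), Item 5 (256), Item 6 (280) → 3.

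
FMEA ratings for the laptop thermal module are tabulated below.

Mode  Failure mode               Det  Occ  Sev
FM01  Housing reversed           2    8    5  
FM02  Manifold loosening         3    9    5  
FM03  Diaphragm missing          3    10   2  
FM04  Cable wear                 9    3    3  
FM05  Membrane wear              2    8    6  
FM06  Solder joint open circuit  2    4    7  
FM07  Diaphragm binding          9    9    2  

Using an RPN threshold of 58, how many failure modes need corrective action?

6

RPN = Severity × Occurrence × Detection:
  FM01: 5 × 8 × 2 = 80
  FM02: 5 × 9 × 3 = 135
  FM03: 2 × 10 × 3 = 60
  FM04: 3 × 3 × 9 = 81
  FM05: 6 × 8 × 2 = 96
  FM06: 7 × 4 × 2 = 56
  FM07: 2 × 9 × 9 = 162
Modes with RPN ≥ 58: FM01 (80), FM02 (135), FM03 (60), FM04 (81), FM05 (96), FM07 (162) → 6.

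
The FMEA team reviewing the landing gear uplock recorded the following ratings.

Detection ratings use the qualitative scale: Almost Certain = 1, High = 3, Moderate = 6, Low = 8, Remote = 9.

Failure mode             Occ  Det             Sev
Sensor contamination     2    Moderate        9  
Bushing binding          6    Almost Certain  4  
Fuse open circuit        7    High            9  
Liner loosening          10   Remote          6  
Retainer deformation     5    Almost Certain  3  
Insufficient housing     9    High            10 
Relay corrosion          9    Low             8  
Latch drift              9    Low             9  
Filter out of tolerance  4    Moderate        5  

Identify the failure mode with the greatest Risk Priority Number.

RPN = Severity × Occurrence × Detection:
  Sensor contamination: 9 × 2 × 6 = 108
  Bushing binding: 4 × 6 × 1 = 24
  Fuse open circuit: 9 × 7 × 3 = 189
  Liner loosening: 6 × 10 × 9 = 540
  Retainer deformation: 3 × 5 × 1 = 15
  Insufficient housing: 10 × 9 × 3 = 270
  Relay corrosion: 8 × 9 × 8 = 576
  Latch drift: 9 × 9 × 8 = 648
  Filter out of tolerance: 5 × 4 × 6 = 120
Highest RPN is 648 → Latch drift.

Latch drift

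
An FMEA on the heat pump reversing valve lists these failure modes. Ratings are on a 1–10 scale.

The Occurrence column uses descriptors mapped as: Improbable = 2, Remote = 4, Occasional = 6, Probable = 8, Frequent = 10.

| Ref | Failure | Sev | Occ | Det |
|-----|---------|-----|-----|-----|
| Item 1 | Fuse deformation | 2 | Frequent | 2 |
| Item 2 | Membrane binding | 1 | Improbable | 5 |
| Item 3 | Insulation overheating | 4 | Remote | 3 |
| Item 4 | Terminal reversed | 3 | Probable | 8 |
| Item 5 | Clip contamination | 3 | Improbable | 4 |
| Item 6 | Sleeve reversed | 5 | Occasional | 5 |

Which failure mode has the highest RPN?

RPN = Severity × Occurrence × Detection:
  Item 1: 2 × 10 × 2 = 40
  Item 2: 1 × 2 × 5 = 10
  Item 3: 4 × 4 × 3 = 48
  Item 4: 3 × 8 × 8 = 192
  Item 5: 3 × 2 × 4 = 24
  Item 6: 5 × 6 × 5 = 150
Highest RPN is 192 → Item 4.

Item 4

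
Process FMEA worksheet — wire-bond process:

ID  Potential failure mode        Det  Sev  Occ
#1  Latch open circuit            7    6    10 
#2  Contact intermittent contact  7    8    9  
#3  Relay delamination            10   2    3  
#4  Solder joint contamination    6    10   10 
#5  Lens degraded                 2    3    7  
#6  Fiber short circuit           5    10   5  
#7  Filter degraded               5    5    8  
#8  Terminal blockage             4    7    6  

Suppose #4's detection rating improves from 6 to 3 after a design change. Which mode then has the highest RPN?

#2

RPN = Severity × Occurrence × Detection:
  #1: 6 × 10 × 7 = 420
  #2: 8 × 9 × 7 = 504
  #3: 2 × 3 × 10 = 60
  #4: 10 × 10 × 6 = 600
  #5: 3 × 7 × 2 = 42
  #6: 10 × 5 × 5 = 250
  #7: 5 × 8 × 5 = 200
  #8: 7 × 6 × 4 = 168
After action: #4 → 10 × 10 × 3 = 300.
Revised RPNs: #2=504, #1=420, #4=300, #6=250, #7=200, #8=168, #3=60, #5=42.
Highest is now #2 (504).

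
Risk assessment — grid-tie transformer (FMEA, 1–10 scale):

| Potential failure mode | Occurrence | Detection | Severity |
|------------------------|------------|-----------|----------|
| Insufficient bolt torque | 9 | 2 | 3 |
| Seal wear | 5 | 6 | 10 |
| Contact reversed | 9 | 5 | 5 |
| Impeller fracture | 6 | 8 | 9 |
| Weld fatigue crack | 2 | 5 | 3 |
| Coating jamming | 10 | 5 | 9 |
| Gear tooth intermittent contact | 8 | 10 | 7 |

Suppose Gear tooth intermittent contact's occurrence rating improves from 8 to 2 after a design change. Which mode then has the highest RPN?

Coating jamming

RPN = Severity × Occurrence × Detection:
  Insufficient bolt torque: 3 × 9 × 2 = 54
  Seal wear: 10 × 5 × 6 = 300
  Contact reversed: 5 × 9 × 5 = 225
  Impeller fracture: 9 × 6 × 8 = 432
  Weld fatigue crack: 3 × 2 × 5 = 30
  Coating jamming: 9 × 10 × 5 = 450
  Gear tooth intermittent contact: 7 × 8 × 10 = 560
After action: Gear tooth intermittent contact → 7 × 2 × 10 = 140.
Revised RPNs: Coating jamming=450, Impeller fracture=432, Seal wear=300, Contact reversed=225, Gear tooth intermittent contact=140, Insufficient bolt torque=54, Weld fatigue crack=30.
Highest is now Coating jamming (450).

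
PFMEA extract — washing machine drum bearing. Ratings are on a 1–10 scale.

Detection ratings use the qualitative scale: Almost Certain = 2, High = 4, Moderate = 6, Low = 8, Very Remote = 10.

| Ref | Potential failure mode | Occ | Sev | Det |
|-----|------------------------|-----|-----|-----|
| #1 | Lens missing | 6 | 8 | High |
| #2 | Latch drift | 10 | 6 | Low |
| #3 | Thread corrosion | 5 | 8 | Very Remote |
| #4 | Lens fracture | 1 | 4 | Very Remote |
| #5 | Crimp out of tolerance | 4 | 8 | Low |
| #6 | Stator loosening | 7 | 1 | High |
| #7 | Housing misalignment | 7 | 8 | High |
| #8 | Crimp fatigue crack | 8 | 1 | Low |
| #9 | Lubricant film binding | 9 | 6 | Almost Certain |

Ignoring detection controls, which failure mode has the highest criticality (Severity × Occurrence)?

Criticality = Severity × Occurrence:
  #1: 8 × 6 = 48
  #2: 6 × 10 = 60
  #3: 8 × 5 = 40
  #4: 4 × 1 = 4
  #5: 8 × 4 = 32
  #6: 1 × 7 = 7
  #7: 8 × 7 = 56
  #8: 1 × 8 = 8
  #9: 6 × 9 = 54
Highest criticality is 60 → #2.

#2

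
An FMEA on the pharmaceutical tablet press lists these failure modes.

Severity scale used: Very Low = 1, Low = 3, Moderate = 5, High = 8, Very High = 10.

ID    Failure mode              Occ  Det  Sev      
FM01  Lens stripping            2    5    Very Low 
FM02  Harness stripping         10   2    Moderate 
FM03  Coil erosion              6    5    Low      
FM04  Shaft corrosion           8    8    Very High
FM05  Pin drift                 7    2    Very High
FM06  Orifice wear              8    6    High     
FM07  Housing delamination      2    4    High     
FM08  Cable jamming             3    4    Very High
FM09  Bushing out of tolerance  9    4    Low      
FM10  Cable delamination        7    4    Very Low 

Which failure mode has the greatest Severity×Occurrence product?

FM04

Criticality = Severity × Occurrence:
  FM01: 1 × 2 = 2
  FM02: 5 × 10 = 50
  FM03: 3 × 6 = 18
  FM04: 10 × 8 = 80
  FM05: 10 × 7 = 70
  FM06: 8 × 8 = 64
  FM07: 8 × 2 = 16
  FM08: 10 × 3 = 30
  FM09: 3 × 9 = 27
  FM10: 1 × 7 = 7
Highest criticality is 80 → FM04.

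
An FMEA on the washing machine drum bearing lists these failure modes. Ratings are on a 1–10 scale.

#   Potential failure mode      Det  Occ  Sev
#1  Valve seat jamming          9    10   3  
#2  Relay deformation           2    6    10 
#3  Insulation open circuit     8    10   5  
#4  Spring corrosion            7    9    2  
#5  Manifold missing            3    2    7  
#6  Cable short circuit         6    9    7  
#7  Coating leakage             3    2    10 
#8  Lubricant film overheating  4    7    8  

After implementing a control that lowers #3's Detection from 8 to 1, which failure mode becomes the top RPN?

RPN = Severity × Occurrence × Detection:
  #1: 3 × 10 × 9 = 270
  #2: 10 × 6 × 2 = 120
  #3: 5 × 10 × 8 = 400
  #4: 2 × 9 × 7 = 126
  #5: 7 × 2 × 3 = 42
  #6: 7 × 9 × 6 = 378
  #7: 10 × 2 × 3 = 60
  #8: 8 × 7 × 4 = 224
After action: #3 → 5 × 10 × 1 = 50.
Revised RPNs: #6=378, #1=270, #8=224, #4=126, #2=120, #7=60, #3=50, #5=42.
Highest is now #6 (378).

#6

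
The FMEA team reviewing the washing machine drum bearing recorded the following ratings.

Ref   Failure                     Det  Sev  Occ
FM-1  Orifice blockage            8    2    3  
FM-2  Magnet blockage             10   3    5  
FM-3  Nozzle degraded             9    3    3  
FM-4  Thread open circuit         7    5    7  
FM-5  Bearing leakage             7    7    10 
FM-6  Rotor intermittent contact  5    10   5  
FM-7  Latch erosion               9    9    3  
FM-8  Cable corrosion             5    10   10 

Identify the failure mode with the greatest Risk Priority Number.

RPN = Severity × Occurrence × Detection:
  FM-1: 2 × 3 × 8 = 48
  FM-2: 3 × 5 × 10 = 150
  FM-3: 3 × 3 × 9 = 81
  FM-4: 5 × 7 × 7 = 245
  FM-5: 7 × 10 × 7 = 490
  FM-6: 10 × 5 × 5 = 250
  FM-7: 9 × 3 × 9 = 243
  FM-8: 10 × 10 × 5 = 500
Highest RPN is 500 → FM-8.

FM-8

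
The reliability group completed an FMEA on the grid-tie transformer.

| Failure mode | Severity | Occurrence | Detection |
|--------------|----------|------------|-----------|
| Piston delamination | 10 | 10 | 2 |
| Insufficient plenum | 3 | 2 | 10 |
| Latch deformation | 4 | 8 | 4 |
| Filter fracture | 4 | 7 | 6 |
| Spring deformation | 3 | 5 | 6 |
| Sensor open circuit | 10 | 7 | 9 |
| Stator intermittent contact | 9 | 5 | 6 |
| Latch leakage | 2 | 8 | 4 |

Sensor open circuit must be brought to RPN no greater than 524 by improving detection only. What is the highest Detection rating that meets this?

Sensor open circuit: S=10, O=7, D=9 → current RPN = 630.
Fixed product = 70. Need 70 × D ≤ 524, so D ≤ 524/70 = 7.49.
Maximum integer Detection rating = 7 (gives RPN 490; D=8 would give 560 > 524).

7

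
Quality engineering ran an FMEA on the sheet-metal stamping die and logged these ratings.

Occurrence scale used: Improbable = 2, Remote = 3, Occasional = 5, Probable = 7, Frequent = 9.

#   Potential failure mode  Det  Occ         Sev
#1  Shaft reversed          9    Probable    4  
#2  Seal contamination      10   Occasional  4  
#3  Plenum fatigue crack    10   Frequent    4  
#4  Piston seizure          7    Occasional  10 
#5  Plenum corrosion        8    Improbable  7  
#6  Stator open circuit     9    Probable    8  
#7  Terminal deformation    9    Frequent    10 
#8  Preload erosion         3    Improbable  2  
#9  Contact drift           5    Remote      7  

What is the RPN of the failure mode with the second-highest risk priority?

RPN = Severity × Occurrence × Detection:
  #1: 4 × 7 × 9 = 252
  #2: 4 × 5 × 10 = 200
  #3: 4 × 9 × 10 = 360
  #4: 10 × 5 × 7 = 350
  #5: 7 × 2 × 8 = 112
  #6: 8 × 7 × 9 = 504
  #7: 10 × 9 × 9 = 810
  #8: 2 × 2 × 3 = 12
  #9: 7 × 3 × 5 = 105
Sorted descending: 810, 504, 360, 350, 252, 200, 112, 105, 12.
The second-highest RPN is 504 (#6).

504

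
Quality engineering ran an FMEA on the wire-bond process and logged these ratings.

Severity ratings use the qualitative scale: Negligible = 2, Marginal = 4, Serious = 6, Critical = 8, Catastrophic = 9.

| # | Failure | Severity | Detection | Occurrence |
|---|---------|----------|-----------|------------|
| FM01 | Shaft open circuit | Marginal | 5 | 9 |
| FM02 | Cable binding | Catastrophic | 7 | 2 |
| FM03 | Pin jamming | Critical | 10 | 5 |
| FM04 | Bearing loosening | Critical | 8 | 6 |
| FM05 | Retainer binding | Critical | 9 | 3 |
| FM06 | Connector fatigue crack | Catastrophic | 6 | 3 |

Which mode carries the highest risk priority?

RPN = Severity × Occurrence × Detection:
  FM01: 4 × 9 × 5 = 180
  FM02: 9 × 2 × 7 = 126
  FM03: 8 × 5 × 10 = 400
  FM04: 8 × 6 × 8 = 384
  FM05: 8 × 3 × 9 = 216
  FM06: 9 × 3 × 6 = 162
Highest RPN is 400 → FM03.

FM03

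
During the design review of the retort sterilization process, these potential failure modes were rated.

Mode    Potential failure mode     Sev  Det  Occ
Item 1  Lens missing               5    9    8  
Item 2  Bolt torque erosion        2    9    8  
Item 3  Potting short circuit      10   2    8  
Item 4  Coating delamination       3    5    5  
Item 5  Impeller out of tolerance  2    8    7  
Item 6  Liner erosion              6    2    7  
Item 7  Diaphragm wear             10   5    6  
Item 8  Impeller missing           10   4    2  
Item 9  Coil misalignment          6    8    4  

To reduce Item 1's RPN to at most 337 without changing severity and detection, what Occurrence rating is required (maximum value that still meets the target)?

7

Item 1: S=5, O=8, D=9 → current RPN = 360.
Fixed product = 45. Need 45 × O ≤ 337, so O ≤ 337/45 = 7.49.
Maximum integer Occurrence rating = 7 (gives RPN 315; O=8 would give 360 > 337).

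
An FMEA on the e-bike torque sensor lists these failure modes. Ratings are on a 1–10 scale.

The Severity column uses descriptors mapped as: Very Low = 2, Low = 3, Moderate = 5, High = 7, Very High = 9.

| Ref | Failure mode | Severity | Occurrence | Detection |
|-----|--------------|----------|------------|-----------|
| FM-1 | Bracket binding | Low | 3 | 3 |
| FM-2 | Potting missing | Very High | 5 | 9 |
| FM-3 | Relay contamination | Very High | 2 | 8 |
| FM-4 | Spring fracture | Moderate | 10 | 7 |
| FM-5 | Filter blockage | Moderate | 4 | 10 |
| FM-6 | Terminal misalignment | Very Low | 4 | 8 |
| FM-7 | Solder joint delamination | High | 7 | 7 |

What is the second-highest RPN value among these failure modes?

350

RPN = Severity × Occurrence × Detection:
  FM-1: 3 × 3 × 3 = 27
  FM-2: 9 × 5 × 9 = 405
  FM-3: 9 × 2 × 8 = 144
  FM-4: 5 × 10 × 7 = 350
  FM-5: 5 × 4 × 10 = 200
  FM-6: 2 × 4 × 8 = 64
  FM-7: 7 × 7 × 7 = 343
Sorted descending: 405, 350, 343, 200, 144, 64, 27.
The second-highest RPN is 350 (FM-4).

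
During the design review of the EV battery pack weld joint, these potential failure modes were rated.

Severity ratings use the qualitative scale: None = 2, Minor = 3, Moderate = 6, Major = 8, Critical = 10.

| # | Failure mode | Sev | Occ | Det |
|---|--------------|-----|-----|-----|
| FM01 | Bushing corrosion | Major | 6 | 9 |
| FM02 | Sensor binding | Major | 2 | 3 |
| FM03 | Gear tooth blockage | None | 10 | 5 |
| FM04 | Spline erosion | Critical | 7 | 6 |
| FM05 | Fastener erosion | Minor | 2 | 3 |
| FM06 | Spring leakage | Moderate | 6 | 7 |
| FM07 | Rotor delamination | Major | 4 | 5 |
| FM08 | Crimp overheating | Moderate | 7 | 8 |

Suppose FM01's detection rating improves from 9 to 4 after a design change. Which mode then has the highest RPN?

FM04

RPN = Severity × Occurrence × Detection:
  FM01: 8 × 6 × 9 = 432
  FM02: 8 × 2 × 3 = 48
  FM03: 2 × 10 × 5 = 100
  FM04: 10 × 7 × 6 = 420
  FM05: 3 × 2 × 3 = 18
  FM06: 6 × 6 × 7 = 252
  FM07: 8 × 4 × 5 = 160
  FM08: 6 × 7 × 8 = 336
After action: FM01 → 8 × 6 × 4 = 192.
Revised RPNs: FM04=420, FM08=336, FM06=252, FM01=192, FM07=160, FM03=100, FM02=48, FM05=18.
Highest is now FM04 (420).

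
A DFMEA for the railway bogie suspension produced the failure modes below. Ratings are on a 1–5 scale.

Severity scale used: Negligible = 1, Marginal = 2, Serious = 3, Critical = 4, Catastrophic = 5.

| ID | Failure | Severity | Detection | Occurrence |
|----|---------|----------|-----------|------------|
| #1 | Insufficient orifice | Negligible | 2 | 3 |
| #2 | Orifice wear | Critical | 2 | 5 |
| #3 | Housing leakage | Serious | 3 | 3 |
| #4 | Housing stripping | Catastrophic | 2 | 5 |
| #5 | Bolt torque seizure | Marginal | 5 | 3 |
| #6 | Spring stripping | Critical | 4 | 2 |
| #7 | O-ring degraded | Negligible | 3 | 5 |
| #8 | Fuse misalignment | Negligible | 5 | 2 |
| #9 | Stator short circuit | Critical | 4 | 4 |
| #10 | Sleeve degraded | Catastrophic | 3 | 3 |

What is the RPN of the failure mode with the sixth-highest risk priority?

30

RPN = Severity × Occurrence × Detection:
  #1: 1 × 3 × 2 = 6
  #2: 4 × 5 × 2 = 40
  #3: 3 × 3 × 3 = 27
  #4: 5 × 5 × 2 = 50
  #5: 2 × 3 × 5 = 30
  #6: 4 × 2 × 4 = 32
  #7: 1 × 5 × 3 = 15
  #8: 1 × 2 × 5 = 10
  #9: 4 × 4 × 4 = 64
  #10: 5 × 3 × 3 = 45
Sorted descending: 64, 50, 45, 40, 32, 30, 27, 15, 10, 6.
The sixth-highest RPN is 30 (#5).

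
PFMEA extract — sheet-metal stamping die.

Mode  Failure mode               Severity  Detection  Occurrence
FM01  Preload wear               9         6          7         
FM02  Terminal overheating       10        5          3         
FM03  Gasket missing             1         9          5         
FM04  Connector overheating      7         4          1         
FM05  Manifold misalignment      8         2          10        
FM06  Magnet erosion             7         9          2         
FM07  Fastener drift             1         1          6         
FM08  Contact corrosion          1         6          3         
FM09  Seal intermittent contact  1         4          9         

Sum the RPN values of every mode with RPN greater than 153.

538

RPN = Severity × Occurrence × Detection:
  FM01: 9 × 7 × 6 = 378
  FM02: 10 × 3 × 5 = 150
  FM03: 1 × 5 × 9 = 45
  FM04: 7 × 1 × 4 = 28
  FM05: 8 × 10 × 2 = 160
  FM06: 7 × 2 × 9 = 126
  FM07: 1 × 6 × 1 = 6
  FM08: 1 × 3 × 6 = 18
  FM09: 1 × 9 × 4 = 36
RPN > 153: FM01 (378), FM05 (160).
Sum: 378 + 160 = 538.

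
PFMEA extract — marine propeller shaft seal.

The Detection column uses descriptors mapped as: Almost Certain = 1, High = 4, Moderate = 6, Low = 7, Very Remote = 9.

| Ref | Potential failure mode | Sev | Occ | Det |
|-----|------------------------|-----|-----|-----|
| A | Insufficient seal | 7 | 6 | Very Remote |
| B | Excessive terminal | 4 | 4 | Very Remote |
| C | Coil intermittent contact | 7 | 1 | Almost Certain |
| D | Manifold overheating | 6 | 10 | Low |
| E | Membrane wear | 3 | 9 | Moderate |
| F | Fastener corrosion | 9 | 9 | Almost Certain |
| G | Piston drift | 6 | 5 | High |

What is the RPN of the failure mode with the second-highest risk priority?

378

RPN = Severity × Occurrence × Detection:
  A: 7 × 6 × 9 = 378
  B: 4 × 4 × 9 = 144
  C: 7 × 1 × 1 = 7
  D: 6 × 10 × 7 = 420
  E: 3 × 9 × 6 = 162
  F: 9 × 9 × 1 = 81
  G: 6 × 5 × 4 = 120
Sorted descending: 420, 378, 162, 144, 120, 81, 7.
The second-highest RPN is 378 (A).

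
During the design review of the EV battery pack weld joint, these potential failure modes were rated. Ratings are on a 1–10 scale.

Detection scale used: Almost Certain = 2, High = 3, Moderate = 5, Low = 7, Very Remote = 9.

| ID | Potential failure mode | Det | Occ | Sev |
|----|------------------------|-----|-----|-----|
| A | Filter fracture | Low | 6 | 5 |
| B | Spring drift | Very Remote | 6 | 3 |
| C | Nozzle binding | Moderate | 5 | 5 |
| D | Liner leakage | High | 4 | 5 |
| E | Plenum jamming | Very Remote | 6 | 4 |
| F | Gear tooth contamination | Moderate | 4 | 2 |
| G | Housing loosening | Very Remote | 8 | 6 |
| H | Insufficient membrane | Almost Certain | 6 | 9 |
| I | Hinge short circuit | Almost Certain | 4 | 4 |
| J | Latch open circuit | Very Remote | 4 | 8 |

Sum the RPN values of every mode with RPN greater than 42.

1601

RPN = Severity × Occurrence × Detection:
  A: 5 × 6 × 7 = 210
  B: 3 × 6 × 9 = 162
  C: 5 × 5 × 5 = 125
  D: 5 × 4 × 3 = 60
  E: 4 × 6 × 9 = 216
  F: 2 × 4 × 5 = 40
  G: 6 × 8 × 9 = 432
  H: 9 × 6 × 2 = 108
  I: 4 × 4 × 2 = 32
  J: 8 × 4 × 9 = 288
RPN > 42: A (210), B (162), C (125), D (60), E (216), G (432), H (108), J (288).
Sum: 210 + 162 + 125 + 60 + 216 + 432 + 108 + 288 = 1601.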